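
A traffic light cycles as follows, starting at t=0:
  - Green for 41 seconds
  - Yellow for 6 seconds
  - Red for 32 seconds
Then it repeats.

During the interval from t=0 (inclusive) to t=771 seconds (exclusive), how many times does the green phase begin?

Answer: 10

Derivation:
Cycle = 41+6+32 = 79s
green phase starts at t = k*79 + 0 for k=0,1,2,...
Need k*79+0 < 771 → k < 9.759
k ∈ {0, ..., 9} → 10 starts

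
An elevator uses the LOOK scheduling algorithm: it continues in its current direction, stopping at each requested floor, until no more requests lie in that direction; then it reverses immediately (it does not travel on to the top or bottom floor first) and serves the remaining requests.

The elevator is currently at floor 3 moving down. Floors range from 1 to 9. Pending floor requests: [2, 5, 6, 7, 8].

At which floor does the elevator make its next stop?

Current floor: 3, direction: down
Requests above: [5, 6, 7, 8]
Requests below: [2]
Moving down and requests lie below → nearest below is max([2]) = 2

Answer: 2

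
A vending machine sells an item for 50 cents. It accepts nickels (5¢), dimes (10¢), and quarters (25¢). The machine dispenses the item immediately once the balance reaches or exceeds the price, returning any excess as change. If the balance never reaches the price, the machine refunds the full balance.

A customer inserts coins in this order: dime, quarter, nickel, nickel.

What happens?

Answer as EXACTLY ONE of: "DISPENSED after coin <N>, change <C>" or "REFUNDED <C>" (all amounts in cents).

Answer: REFUNDED 45

Derivation:
Price: 50¢
Coin 1 (dime, 10¢): balance = 10¢
Coin 2 (quarter, 25¢): balance = 35¢
Coin 3 (nickel, 5¢): balance = 40¢
Coin 4 (nickel, 5¢): balance = 45¢
All coins inserted, balance 45¢ < price 50¢ → REFUND 45¢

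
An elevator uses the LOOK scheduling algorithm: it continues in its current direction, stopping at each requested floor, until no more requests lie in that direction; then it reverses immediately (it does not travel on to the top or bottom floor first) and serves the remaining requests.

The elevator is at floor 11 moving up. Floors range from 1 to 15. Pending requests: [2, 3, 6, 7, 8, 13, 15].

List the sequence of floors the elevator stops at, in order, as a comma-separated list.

Current: 11, moving UP
Serve above first (ascending): [13, 15]
Then reverse, serve below (descending): [8, 7, 6, 3, 2]

Answer: 13, 15, 8, 7, 6, 3, 2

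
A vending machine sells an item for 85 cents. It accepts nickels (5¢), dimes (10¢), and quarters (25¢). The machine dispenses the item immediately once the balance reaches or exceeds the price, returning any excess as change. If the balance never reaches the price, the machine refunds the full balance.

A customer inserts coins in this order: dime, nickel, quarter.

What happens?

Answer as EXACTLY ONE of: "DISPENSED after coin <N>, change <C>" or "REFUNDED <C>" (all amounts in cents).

Answer: REFUNDED 40

Derivation:
Price: 85¢
Coin 1 (dime, 10¢): balance = 10¢
Coin 2 (nickel, 5¢): balance = 15¢
Coin 3 (quarter, 25¢): balance = 40¢
All coins inserted, balance 40¢ < price 85¢ → REFUND 40¢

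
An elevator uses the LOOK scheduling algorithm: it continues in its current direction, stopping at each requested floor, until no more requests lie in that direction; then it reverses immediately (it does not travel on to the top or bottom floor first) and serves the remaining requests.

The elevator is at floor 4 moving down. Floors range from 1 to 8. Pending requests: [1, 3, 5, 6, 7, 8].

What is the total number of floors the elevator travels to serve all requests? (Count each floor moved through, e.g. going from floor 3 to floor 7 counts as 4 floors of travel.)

Answer: 10

Derivation:
Start at floor 4 moving down, LOOK stop order: [3, 1, 5, 6, 7, 8]
  4 → 3: |3-4| = 1, total = 1
  3 → 1: |1-3| = 2, total = 3
  1 → 5: |5-1| = 4, total = 7
  5 → 6: |6-5| = 1, total = 8
  6 → 7: |7-6| = 1, total = 9
  7 → 8: |8-7| = 1, total = 10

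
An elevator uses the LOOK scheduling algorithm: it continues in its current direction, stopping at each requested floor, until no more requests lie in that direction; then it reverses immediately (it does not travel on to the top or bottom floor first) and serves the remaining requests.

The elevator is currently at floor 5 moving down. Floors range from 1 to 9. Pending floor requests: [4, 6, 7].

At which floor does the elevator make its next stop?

Answer: 4

Derivation:
Current floor: 5, direction: down
Requests above: [6, 7]
Requests below: [4]
Moving down and requests lie below → nearest below is max([4]) = 4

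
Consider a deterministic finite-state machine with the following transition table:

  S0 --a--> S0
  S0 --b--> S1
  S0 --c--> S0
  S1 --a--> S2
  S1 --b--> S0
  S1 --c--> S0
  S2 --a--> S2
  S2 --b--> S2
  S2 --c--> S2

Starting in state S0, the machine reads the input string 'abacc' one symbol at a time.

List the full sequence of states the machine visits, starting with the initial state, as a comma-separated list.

Start: S0
  read 'a': S0 --a--> S0
  read 'b': S0 --b--> S1
  read 'a': S1 --a--> S2
  read 'c': S2 --c--> S2
  read 'c': S2 --c--> S2

Answer: S0, S0, S1, S2, S2, S2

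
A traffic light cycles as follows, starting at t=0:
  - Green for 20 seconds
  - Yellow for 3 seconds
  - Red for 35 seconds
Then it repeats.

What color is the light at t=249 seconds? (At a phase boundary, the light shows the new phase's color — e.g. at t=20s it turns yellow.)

Cycle length = 20 + 3 + 35 = 58s
t = 249, phase_t = 249 mod 58 = 17
17 < 20 (green end) → GREEN

Answer: green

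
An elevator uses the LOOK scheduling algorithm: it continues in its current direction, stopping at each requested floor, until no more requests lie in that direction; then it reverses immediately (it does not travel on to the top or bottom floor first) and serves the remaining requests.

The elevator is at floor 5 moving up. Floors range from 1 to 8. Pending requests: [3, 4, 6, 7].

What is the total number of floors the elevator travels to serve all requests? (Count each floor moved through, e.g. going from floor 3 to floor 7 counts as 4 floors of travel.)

Start at floor 5 moving up, LOOK stop order: [6, 7, 4, 3]
  5 → 6: |6-5| = 1, total = 1
  6 → 7: |7-6| = 1, total = 2
  7 → 4: |4-7| = 3, total = 5
  4 → 3: |3-4| = 1, total = 6

Answer: 6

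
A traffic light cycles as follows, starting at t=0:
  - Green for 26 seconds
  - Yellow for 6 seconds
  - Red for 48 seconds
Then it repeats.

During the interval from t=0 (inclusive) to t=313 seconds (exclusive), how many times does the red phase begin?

Answer: 4

Derivation:
Cycle = 26+6+48 = 80s
red phase starts at t = k*80 + 32 for k=0,1,2,...
Need k*80+32 < 313 → k < 3.513
k ∈ {0, ..., 3} → 4 starts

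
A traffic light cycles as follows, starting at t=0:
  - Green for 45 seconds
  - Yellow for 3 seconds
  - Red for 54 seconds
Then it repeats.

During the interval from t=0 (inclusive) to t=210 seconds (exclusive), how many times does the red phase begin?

Answer: 2

Derivation:
Cycle = 45+3+54 = 102s
red phase starts at t = k*102 + 48 for k=0,1,2,...
Need k*102+48 < 210 → k < 1.588
k ∈ {0, ..., 1} → 2 starts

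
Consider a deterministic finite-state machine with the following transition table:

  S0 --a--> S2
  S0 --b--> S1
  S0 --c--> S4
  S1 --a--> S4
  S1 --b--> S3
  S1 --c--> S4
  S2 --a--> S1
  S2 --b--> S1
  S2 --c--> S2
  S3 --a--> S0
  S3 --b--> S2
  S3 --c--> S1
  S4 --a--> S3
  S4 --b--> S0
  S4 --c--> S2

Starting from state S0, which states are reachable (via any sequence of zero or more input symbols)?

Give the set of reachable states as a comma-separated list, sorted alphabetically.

BFS from S0:
  visit S0: S0--a-->S2 (new), S0--b-->S1 (new), S0--c-->S4 (new)
  visit S2: S2--a-->S1 (seen), S2--b-->S1 (seen), S2--c-->S2 (seen)
  visit S1: S1--a-->S4 (seen), S1--b-->S3 (new), S1--c-->S4 (seen)
  visit S4: S4--a-->S3 (seen), S4--b-->S0 (seen), S4--c-->S2 (seen)
  visit S3: S3--a-->S0 (seen), S3--b-->S2 (seen), S3--c-->S1 (seen)

Answer: S0, S1, S2, S3, S4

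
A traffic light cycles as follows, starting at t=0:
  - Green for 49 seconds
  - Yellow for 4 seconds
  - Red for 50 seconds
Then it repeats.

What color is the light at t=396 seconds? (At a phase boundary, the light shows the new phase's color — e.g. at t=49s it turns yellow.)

Answer: red

Derivation:
Cycle length = 49 + 4 + 50 = 103s
t = 396, phase_t = 396 mod 103 = 87
87 >= 53 → RED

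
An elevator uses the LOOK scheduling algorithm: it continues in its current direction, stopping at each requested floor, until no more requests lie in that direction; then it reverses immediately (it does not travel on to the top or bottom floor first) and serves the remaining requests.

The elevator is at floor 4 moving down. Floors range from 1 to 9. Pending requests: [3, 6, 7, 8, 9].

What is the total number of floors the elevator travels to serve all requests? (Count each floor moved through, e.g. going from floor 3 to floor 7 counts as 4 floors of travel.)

Start at floor 4 moving down, LOOK stop order: [3, 6, 7, 8, 9]
  4 → 3: |3-4| = 1, total = 1
  3 → 6: |6-3| = 3, total = 4
  6 → 7: |7-6| = 1, total = 5
  7 → 8: |8-7| = 1, total = 6
  8 → 9: |9-8| = 1, total = 7

Answer: 7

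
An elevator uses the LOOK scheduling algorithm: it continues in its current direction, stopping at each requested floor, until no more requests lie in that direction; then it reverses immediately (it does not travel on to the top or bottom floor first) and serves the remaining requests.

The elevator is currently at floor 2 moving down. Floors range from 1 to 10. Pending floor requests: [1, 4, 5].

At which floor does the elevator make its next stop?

Current floor: 2, direction: down
Requests above: [4, 5]
Requests below: [1]
Moving down and requests lie below → nearest below is max([1]) = 1

Answer: 1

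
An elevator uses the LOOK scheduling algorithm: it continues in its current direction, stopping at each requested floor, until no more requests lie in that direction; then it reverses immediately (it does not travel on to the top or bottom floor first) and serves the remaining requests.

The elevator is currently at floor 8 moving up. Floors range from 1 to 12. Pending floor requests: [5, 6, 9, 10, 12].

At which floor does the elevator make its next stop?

Current floor: 8, direction: up
Requests above: [9, 10, 12]
Requests below: [5, 6]
Moving up and requests lie above → nearest above is min([9, 10, 12]) = 9

Answer: 9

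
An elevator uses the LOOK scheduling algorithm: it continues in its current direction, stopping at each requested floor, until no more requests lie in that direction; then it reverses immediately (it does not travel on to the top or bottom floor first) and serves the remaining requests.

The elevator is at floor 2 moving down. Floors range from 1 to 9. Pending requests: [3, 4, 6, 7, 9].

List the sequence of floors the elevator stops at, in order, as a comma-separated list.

Answer: 3, 4, 6, 7, 9

Derivation:
Current: 2, moving DOWN
Serve below first (descending): []
Then reverse, serve above (ascending): [3, 4, 6, 7, 9]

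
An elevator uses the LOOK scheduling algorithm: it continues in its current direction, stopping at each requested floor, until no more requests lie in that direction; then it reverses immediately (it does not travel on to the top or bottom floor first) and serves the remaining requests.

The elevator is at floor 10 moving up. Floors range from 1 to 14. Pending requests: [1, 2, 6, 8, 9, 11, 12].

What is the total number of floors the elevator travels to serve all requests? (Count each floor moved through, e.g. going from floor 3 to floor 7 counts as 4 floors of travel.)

Start at floor 10 moving up, LOOK stop order: [11, 12, 9, 8, 6, 2, 1]
  10 → 11: |11-10| = 1, total = 1
  11 → 12: |12-11| = 1, total = 2
  12 → 9: |9-12| = 3, total = 5
  9 → 8: |8-9| = 1, total = 6
  8 → 6: |6-8| = 2, total = 8
  6 → 2: |2-6| = 4, total = 12
  2 → 1: |1-2| = 1, total = 13

Answer: 13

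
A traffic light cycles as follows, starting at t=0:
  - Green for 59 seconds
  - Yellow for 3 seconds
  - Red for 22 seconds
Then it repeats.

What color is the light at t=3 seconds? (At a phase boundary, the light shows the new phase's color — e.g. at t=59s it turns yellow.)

Cycle length = 59 + 3 + 22 = 84s
t = 3, phase_t = 3 mod 84 = 3
3 < 59 (green end) → GREEN

Answer: green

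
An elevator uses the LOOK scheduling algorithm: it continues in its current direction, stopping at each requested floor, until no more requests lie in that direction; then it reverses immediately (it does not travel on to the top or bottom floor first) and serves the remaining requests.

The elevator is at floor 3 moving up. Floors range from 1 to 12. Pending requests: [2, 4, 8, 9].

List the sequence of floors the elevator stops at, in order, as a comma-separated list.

Answer: 4, 8, 9, 2

Derivation:
Current: 3, moving UP
Serve above first (ascending): [4, 8, 9]
Then reverse, serve below (descending): [2]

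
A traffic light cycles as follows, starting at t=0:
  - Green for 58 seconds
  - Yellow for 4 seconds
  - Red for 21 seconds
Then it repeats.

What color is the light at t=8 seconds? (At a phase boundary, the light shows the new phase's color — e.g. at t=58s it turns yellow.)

Answer: green

Derivation:
Cycle length = 58 + 4 + 21 = 83s
t = 8, phase_t = 8 mod 83 = 8
8 < 58 (green end) → GREEN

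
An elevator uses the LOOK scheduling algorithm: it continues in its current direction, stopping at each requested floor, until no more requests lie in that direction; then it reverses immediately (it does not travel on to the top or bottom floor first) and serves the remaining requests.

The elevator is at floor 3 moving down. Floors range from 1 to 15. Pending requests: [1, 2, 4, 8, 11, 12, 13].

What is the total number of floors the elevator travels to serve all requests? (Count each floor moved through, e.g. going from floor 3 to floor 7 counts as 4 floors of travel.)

Start at floor 3 moving down, LOOK stop order: [2, 1, 4, 8, 11, 12, 13]
  3 → 2: |2-3| = 1, total = 1
  2 → 1: |1-2| = 1, total = 2
  1 → 4: |4-1| = 3, total = 5
  4 → 8: |8-4| = 4, total = 9
  8 → 11: |11-8| = 3, total = 12
  11 → 12: |12-11| = 1, total = 13
  12 → 13: |13-12| = 1, total = 14

Answer: 14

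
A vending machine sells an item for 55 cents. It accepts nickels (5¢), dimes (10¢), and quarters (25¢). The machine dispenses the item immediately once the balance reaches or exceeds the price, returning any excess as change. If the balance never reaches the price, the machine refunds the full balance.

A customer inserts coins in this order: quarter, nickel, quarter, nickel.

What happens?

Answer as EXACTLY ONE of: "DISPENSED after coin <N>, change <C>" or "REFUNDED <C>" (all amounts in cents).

Answer: DISPENSED after coin 3, change 0

Derivation:
Price: 55¢
Coin 1 (quarter, 25¢): balance = 25¢
Coin 2 (nickel, 5¢): balance = 30¢
Coin 3 (quarter, 25¢): balance = 55¢
  → balance >= price → DISPENSE, change = 55 - 55 = 0¢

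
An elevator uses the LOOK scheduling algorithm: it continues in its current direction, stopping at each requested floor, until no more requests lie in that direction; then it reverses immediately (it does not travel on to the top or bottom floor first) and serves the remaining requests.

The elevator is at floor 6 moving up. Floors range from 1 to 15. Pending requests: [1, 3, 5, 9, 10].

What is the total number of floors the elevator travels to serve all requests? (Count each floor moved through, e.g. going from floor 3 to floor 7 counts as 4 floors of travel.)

Answer: 13

Derivation:
Start at floor 6 moving up, LOOK stop order: [9, 10, 5, 3, 1]
  6 → 9: |9-6| = 3, total = 3
  9 → 10: |10-9| = 1, total = 4
  10 → 5: |5-10| = 5, total = 9
  5 → 3: |3-5| = 2, total = 11
  3 → 1: |1-3| = 2, total = 13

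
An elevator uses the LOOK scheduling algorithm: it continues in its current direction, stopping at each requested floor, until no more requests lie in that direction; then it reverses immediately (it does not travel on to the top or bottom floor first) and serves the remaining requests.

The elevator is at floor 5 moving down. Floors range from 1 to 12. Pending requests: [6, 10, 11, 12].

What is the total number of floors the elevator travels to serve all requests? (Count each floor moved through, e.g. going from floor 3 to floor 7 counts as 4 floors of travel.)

Start at floor 5 moving down, LOOK stop order: [6, 10, 11, 12]
  5 → 6: |6-5| = 1, total = 1
  6 → 10: |10-6| = 4, total = 5
  10 → 11: |11-10| = 1, total = 6
  11 → 12: |12-11| = 1, total = 7

Answer: 7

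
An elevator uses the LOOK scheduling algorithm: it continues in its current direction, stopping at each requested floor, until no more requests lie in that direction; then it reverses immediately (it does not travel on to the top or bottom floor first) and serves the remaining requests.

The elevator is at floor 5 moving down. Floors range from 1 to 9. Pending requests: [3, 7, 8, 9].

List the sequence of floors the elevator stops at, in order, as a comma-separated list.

Answer: 3, 7, 8, 9

Derivation:
Current: 5, moving DOWN
Serve below first (descending): [3]
Then reverse, serve above (ascending): [7, 8, 9]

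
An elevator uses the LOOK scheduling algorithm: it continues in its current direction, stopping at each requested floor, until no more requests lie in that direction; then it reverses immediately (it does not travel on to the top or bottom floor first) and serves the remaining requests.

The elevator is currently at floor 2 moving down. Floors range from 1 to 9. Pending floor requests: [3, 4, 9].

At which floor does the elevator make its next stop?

Current floor: 2, direction: down
Requests above: [3, 4, 9]
Requests below: []
Moving down but no requests below → reverse; nearest above is min([3, 4, 9]) = 3

Answer: 3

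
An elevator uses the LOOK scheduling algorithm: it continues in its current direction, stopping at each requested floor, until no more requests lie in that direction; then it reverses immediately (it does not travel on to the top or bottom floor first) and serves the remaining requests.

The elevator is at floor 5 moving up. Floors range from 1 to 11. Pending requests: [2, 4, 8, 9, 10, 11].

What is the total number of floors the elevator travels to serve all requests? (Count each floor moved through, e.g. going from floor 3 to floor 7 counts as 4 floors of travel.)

Answer: 15

Derivation:
Start at floor 5 moving up, LOOK stop order: [8, 9, 10, 11, 4, 2]
  5 → 8: |8-5| = 3, total = 3
  8 → 9: |9-8| = 1, total = 4
  9 → 10: |10-9| = 1, total = 5
  10 → 11: |11-10| = 1, total = 6
  11 → 4: |4-11| = 7, total = 13
  4 → 2: |2-4| = 2, total = 15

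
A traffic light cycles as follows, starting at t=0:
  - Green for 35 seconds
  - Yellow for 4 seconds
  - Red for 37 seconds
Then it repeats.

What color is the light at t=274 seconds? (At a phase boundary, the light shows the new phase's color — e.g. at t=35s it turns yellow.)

Cycle length = 35 + 4 + 37 = 76s
t = 274, phase_t = 274 mod 76 = 46
46 >= 39 → RED

Answer: red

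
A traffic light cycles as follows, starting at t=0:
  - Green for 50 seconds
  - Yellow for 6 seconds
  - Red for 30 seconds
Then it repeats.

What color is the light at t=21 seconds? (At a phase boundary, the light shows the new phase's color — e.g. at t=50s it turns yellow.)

Answer: green

Derivation:
Cycle length = 50 + 6 + 30 = 86s
t = 21, phase_t = 21 mod 86 = 21
21 < 50 (green end) → GREEN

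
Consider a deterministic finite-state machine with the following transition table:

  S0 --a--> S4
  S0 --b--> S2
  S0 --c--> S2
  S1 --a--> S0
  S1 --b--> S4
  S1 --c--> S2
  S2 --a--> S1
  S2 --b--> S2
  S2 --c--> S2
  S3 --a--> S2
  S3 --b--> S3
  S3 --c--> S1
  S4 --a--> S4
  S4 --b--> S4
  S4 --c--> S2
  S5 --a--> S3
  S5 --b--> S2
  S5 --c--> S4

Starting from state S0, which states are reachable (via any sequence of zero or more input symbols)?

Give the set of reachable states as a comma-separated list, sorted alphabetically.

BFS from S0:
  visit S0: S0--a-->S4 (new), S0--b-->S2 (new), S0--c-->S2 (seen)
  visit S4: S4--a-->S4 (seen), S4--b-->S4 (seen), S4--c-->S2 (seen)
  visit S2: S2--a-->S1 (new), S2--b-->S2 (seen), S2--c-->S2 (seen)
  visit S1: S1--a-->S0 (seen), S1--b-->S4 (seen), S1--c-->S2 (seen)

Answer: S0, S1, S2, S4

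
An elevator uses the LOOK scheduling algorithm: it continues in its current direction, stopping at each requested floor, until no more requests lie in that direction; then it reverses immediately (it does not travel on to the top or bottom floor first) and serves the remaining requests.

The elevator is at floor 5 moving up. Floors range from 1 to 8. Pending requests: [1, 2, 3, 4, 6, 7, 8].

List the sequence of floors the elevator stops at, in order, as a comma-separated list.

Answer: 6, 7, 8, 4, 3, 2, 1

Derivation:
Current: 5, moving UP
Serve above first (ascending): [6, 7, 8]
Then reverse, serve below (descending): [4, 3, 2, 1]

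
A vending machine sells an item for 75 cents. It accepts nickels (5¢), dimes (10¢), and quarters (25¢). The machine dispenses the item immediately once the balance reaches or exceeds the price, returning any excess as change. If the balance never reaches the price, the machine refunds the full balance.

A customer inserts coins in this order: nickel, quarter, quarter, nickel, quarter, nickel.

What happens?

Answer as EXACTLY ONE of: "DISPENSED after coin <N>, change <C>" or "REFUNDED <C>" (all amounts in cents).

Answer: DISPENSED after coin 5, change 10

Derivation:
Price: 75¢
Coin 1 (nickel, 5¢): balance = 5¢
Coin 2 (quarter, 25¢): balance = 30¢
Coin 3 (quarter, 25¢): balance = 55¢
Coin 4 (nickel, 5¢): balance = 60¢
Coin 5 (quarter, 25¢): balance = 85¢
  → balance >= price → DISPENSE, change = 85 - 75 = 10¢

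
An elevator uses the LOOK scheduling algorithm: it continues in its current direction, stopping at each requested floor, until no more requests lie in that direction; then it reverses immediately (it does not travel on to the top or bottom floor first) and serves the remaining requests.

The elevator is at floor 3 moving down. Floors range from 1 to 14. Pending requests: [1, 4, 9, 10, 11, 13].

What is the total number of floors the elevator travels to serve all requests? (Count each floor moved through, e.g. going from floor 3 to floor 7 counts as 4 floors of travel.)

Start at floor 3 moving down, LOOK stop order: [1, 4, 9, 10, 11, 13]
  3 → 1: |1-3| = 2, total = 2
  1 → 4: |4-1| = 3, total = 5
  4 → 9: |9-4| = 5, total = 10
  9 → 10: |10-9| = 1, total = 11
  10 → 11: |11-10| = 1, total = 12
  11 → 13: |13-11| = 2, total = 14

Answer: 14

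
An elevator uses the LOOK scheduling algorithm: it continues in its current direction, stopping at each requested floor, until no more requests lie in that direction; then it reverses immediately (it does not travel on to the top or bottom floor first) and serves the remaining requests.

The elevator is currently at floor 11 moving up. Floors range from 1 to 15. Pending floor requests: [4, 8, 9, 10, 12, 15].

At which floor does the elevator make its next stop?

Current floor: 11, direction: up
Requests above: [12, 15]
Requests below: [4, 8, 9, 10]
Moving up and requests lie above → nearest above is min([12, 15]) = 12

Answer: 12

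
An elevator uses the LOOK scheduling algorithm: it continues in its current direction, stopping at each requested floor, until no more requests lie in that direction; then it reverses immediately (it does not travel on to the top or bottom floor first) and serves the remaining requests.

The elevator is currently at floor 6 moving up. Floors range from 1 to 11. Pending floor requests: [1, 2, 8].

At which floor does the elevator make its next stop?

Answer: 8

Derivation:
Current floor: 6, direction: up
Requests above: [8]
Requests below: [1, 2]
Moving up and requests lie above → nearest above is min([8]) = 8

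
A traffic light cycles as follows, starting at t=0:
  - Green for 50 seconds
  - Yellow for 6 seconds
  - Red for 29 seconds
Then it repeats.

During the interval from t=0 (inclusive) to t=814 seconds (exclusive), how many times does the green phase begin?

Cycle = 50+6+29 = 85s
green phase starts at t = k*85 + 0 for k=0,1,2,...
Need k*85+0 < 814 → k < 9.576
k ∈ {0, ..., 9} → 10 starts

Answer: 10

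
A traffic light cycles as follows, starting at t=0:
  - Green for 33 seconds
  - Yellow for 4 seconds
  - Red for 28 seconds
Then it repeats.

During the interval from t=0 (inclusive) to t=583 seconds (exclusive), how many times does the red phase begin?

Cycle = 33+4+28 = 65s
red phase starts at t = k*65 + 37 for k=0,1,2,...
Need k*65+37 < 583 → k < 8.400
k ∈ {0, ..., 8} → 9 starts

Answer: 9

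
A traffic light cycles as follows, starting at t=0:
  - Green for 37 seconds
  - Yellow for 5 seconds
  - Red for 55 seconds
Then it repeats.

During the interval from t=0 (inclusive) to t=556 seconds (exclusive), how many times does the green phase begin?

Cycle = 37+5+55 = 97s
green phase starts at t = k*97 + 0 for k=0,1,2,...
Need k*97+0 < 556 → k < 5.732
k ∈ {0, ..., 5} → 6 starts

Answer: 6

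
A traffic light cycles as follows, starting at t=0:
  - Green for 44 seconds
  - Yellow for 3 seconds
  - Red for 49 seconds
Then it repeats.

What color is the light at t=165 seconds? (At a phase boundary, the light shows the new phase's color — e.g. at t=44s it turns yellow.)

Cycle length = 44 + 3 + 49 = 96s
t = 165, phase_t = 165 mod 96 = 69
69 >= 47 → RED

Answer: red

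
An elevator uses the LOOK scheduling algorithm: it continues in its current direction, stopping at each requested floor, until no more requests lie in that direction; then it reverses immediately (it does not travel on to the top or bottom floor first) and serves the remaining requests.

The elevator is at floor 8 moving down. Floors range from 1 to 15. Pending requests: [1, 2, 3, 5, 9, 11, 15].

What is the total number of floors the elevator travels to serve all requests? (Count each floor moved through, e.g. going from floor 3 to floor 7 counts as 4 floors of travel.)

Answer: 21

Derivation:
Start at floor 8 moving down, LOOK stop order: [5, 3, 2, 1, 9, 11, 15]
  8 → 5: |5-8| = 3, total = 3
  5 → 3: |3-5| = 2, total = 5
  3 → 2: |2-3| = 1, total = 6
  2 → 1: |1-2| = 1, total = 7
  1 → 9: |9-1| = 8, total = 15
  9 → 11: |11-9| = 2, total = 17
  11 → 15: |15-11| = 4, total = 21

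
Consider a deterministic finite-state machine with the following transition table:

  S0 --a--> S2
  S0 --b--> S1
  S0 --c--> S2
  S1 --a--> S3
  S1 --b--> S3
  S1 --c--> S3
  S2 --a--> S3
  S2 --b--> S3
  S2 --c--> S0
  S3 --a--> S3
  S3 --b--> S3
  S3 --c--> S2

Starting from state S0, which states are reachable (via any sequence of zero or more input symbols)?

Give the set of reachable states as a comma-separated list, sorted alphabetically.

Answer: S0, S1, S2, S3

Derivation:
BFS from S0:
  visit S0: S0--a-->S2 (new), S0--b-->S1 (new), S0--c-->S2 (seen)
  visit S2: S2--a-->S3 (new), S2--b-->S3 (seen), S2--c-->S0 (seen)
  visit S1: S1--a-->S3 (seen), S1--b-->S3 (seen), S1--c-->S3 (seen)
  visit S3: S3--a-->S3 (seen), S3--b-->S3 (seen), S3--c-->S2 (seen)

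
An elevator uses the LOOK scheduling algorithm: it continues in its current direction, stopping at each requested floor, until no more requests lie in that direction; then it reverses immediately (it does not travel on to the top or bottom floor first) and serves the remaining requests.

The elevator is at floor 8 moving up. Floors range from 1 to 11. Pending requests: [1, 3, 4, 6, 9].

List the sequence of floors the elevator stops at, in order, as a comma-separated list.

Current: 8, moving UP
Serve above first (ascending): [9]
Then reverse, serve below (descending): [6, 4, 3, 1]

Answer: 9, 6, 4, 3, 1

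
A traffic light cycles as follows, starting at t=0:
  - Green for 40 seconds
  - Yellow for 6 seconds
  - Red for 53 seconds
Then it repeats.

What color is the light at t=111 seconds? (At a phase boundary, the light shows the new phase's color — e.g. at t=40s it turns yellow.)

Cycle length = 40 + 6 + 53 = 99s
t = 111, phase_t = 111 mod 99 = 12
12 < 40 (green end) → GREEN

Answer: green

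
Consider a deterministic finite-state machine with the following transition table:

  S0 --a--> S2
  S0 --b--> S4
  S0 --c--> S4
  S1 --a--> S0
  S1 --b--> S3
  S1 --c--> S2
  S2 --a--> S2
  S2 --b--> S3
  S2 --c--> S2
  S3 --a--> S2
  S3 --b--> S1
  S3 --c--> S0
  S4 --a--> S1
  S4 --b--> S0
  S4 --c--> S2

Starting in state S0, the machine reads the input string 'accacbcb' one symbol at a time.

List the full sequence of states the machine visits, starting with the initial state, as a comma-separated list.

Answer: S0, S2, S2, S2, S2, S2, S3, S0, S4

Derivation:
Start: S0
  read 'a': S0 --a--> S2
  read 'c': S2 --c--> S2
  read 'c': S2 --c--> S2
  read 'a': S2 --a--> S2
  read 'c': S2 --c--> S2
  read 'b': S2 --b--> S3
  read 'c': S3 --c--> S0
  read 'b': S0 --b--> S4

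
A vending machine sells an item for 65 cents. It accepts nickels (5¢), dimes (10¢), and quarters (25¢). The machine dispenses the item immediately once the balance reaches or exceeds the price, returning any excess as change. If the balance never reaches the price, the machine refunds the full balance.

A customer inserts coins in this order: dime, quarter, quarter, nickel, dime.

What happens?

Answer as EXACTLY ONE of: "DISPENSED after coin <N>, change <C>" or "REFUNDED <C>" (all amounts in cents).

Price: 65¢
Coin 1 (dime, 10¢): balance = 10¢
Coin 2 (quarter, 25¢): balance = 35¢
Coin 3 (quarter, 25¢): balance = 60¢
Coin 4 (nickel, 5¢): balance = 65¢
  → balance >= price → DISPENSE, change = 65 - 65 = 0¢

Answer: DISPENSED after coin 4, change 0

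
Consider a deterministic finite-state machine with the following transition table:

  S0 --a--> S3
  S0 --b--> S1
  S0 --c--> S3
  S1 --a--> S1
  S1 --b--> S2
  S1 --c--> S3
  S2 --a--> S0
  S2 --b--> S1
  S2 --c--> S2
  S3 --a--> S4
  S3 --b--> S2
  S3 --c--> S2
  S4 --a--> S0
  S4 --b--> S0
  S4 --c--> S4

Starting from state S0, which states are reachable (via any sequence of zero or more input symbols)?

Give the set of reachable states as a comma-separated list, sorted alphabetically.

Answer: S0, S1, S2, S3, S4

Derivation:
BFS from S0:
  visit S0: S0--a-->S3 (new), S0--b-->S1 (new), S0--c-->S3 (seen)
  visit S3: S3--a-->S4 (new), S3--b-->S2 (new), S3--c-->S2 (seen)
  visit S1: S1--a-->S1 (seen), S1--b-->S2 (seen), S1--c-->S3 (seen)
  visit S4: S4--a-->S0 (seen), S4--b-->S0 (seen), S4--c-->S4 (seen)
  visit S2: S2--a-->S0 (seen), S2--b-->S1 (seen), S2--c-->S2 (seen)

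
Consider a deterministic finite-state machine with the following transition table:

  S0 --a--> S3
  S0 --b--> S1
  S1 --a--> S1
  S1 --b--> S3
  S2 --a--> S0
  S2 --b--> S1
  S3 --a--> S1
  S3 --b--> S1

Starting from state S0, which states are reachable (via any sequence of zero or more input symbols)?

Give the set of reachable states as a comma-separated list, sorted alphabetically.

Answer: S0, S1, S3

Derivation:
BFS from S0:
  visit S0: S0--a-->S3 (new), S0--b-->S1 (new)
  visit S3: S3--a-->S1 (seen), S3--b-->S1 (seen)
  visit S1: S1--a-->S1 (seen), S1--b-->S3 (seen)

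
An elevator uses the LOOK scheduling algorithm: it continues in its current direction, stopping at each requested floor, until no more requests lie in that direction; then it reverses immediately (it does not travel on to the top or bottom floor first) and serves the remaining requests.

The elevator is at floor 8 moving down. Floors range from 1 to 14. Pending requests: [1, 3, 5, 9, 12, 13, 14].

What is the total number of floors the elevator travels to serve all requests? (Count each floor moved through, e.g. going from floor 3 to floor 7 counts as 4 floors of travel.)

Answer: 20

Derivation:
Start at floor 8 moving down, LOOK stop order: [5, 3, 1, 9, 12, 13, 14]
  8 → 5: |5-8| = 3, total = 3
  5 → 3: |3-5| = 2, total = 5
  3 → 1: |1-3| = 2, total = 7
  1 → 9: |9-1| = 8, total = 15
  9 → 12: |12-9| = 3, total = 18
  12 → 13: |13-12| = 1, total = 19
  13 → 14: |14-13| = 1, total = 20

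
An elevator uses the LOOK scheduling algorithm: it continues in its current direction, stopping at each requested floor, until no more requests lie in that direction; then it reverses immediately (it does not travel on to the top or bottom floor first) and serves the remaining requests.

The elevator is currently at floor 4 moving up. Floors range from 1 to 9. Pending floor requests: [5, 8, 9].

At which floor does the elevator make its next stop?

Current floor: 4, direction: up
Requests above: [5, 8, 9]
Requests below: []
Moving up and requests lie above → nearest above is min([5, 8, 9]) = 5

Answer: 5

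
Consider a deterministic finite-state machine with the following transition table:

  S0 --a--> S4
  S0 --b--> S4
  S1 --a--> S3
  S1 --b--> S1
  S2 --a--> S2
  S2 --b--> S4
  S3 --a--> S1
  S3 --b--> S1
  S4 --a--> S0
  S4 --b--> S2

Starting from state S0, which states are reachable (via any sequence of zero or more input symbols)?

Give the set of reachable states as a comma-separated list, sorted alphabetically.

Answer: S0, S2, S4

Derivation:
BFS from S0:
  visit S0: S0--a-->S4 (new), S0--b-->S4 (seen)
  visit S4: S4--a-->S0 (seen), S4--b-->S2 (new)
  visit S2: S2--a-->S2 (seen), S2--b-->S4 (seen)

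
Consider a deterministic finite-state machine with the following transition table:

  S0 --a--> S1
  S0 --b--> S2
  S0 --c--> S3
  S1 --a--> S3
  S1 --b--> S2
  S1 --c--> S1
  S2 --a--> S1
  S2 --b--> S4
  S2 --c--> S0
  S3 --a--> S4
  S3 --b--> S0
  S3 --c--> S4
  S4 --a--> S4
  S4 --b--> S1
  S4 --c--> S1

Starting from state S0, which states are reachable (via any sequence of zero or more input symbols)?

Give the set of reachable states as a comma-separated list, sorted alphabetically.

Answer: S0, S1, S2, S3, S4

Derivation:
BFS from S0:
  visit S0: S0--a-->S1 (new), S0--b-->S2 (new), S0--c-->S3 (new)
  visit S1: S1--a-->S3 (seen), S1--b-->S2 (seen), S1--c-->S1 (seen)
  visit S2: S2--a-->S1 (seen), S2--b-->S4 (new), S2--c-->S0 (seen)
  visit S3: S3--a-->S4 (seen), S3--b-->S0 (seen), S3--c-->S4 (seen)
  visit S4: S4--a-->S4 (seen), S4--b-->S1 (seen), S4--c-->S1 (seen)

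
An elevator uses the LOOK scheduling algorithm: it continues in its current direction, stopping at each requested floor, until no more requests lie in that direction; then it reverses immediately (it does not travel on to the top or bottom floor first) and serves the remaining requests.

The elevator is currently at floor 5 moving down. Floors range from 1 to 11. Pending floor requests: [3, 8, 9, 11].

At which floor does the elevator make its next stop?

Current floor: 5, direction: down
Requests above: [8, 9, 11]
Requests below: [3]
Moving down and requests lie below → nearest below is max([3]) = 3

Answer: 3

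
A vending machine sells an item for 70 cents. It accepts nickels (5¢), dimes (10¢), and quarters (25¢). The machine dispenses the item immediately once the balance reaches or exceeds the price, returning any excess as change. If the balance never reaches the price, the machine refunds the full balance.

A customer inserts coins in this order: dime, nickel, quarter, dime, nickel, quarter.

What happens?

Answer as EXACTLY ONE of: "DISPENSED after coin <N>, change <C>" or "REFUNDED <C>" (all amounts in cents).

Price: 70¢
Coin 1 (dime, 10¢): balance = 10¢
Coin 2 (nickel, 5¢): balance = 15¢
Coin 3 (quarter, 25¢): balance = 40¢
Coin 4 (dime, 10¢): balance = 50¢
Coin 5 (nickel, 5¢): balance = 55¢
Coin 6 (quarter, 25¢): balance = 80¢
  → balance >= price → DISPENSE, change = 80 - 70 = 10¢

Answer: DISPENSED after coin 6, change 10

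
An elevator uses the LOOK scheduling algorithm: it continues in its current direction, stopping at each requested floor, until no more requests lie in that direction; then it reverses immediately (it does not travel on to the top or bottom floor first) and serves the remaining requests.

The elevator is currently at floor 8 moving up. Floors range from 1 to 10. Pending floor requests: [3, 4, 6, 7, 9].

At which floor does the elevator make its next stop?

Answer: 9

Derivation:
Current floor: 8, direction: up
Requests above: [9]
Requests below: [3, 4, 6, 7]
Moving up and requests lie above → nearest above is min([9]) = 9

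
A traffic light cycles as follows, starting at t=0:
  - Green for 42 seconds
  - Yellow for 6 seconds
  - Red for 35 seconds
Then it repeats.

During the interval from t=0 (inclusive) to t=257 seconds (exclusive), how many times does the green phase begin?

Answer: 4

Derivation:
Cycle = 42+6+35 = 83s
green phase starts at t = k*83 + 0 for k=0,1,2,...
Need k*83+0 < 257 → k < 3.096
k ∈ {0, ..., 3} → 4 starts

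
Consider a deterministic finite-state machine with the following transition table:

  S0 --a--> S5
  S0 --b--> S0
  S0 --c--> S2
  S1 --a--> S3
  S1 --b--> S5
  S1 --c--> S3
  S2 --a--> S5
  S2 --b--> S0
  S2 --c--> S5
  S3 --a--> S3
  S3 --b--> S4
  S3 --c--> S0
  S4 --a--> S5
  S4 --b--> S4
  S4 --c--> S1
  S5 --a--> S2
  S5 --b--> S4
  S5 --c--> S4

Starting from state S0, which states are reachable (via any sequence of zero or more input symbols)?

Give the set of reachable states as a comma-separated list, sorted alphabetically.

BFS from S0:
  visit S0: S0--a-->S5 (new), S0--b-->S0 (seen), S0--c-->S2 (new)
  visit S5: S5--a-->S2 (seen), S5--b-->S4 (new), S5--c-->S4 (seen)
  visit S2: S2--a-->S5 (seen), S2--b-->S0 (seen), S2--c-->S5 (seen)
  visit S4: S4--a-->S5 (seen), S4--b-->S4 (seen), S4--c-->S1 (new)
  visit S1: S1--a-->S3 (new), S1--b-->S5 (seen), S1--c-->S3 (seen)
  visit S3: S3--a-->S3 (seen), S3--b-->S4 (seen), S3--c-->S0 (seen)

Answer: S0, S1, S2, S3, S4, S5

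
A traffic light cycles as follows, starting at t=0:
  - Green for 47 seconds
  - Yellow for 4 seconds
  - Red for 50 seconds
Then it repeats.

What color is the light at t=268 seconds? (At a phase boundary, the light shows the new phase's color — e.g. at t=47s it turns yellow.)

Answer: red

Derivation:
Cycle length = 47 + 4 + 50 = 101s
t = 268, phase_t = 268 mod 101 = 66
66 >= 51 → RED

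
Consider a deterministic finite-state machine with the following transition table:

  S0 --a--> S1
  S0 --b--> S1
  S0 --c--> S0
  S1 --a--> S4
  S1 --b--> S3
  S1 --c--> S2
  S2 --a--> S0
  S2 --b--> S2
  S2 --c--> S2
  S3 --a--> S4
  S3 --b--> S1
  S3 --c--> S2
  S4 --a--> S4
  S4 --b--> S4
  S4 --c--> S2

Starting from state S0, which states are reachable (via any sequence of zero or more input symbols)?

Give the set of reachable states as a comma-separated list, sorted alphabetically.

BFS from S0:
  visit S0: S0--a-->S1 (new), S0--b-->S1 (seen), S0--c-->S0 (seen)
  visit S1: S1--a-->S4 (new), S1--b-->S3 (new), S1--c-->S2 (new)
  visit S4: S4--a-->S4 (seen), S4--b-->S4 (seen), S4--c-->S2 (seen)
  visit S3: S3--a-->S4 (seen), S3--b-->S1 (seen), S3--c-->S2 (seen)
  visit S2: S2--a-->S0 (seen), S2--b-->S2 (seen), S2--c-->S2 (seen)

Answer: S0, S1, S2, S3, S4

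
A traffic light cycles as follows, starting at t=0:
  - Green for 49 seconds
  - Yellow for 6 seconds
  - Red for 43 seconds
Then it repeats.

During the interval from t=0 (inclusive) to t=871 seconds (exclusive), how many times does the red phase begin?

Cycle = 49+6+43 = 98s
red phase starts at t = k*98 + 55 for k=0,1,2,...
Need k*98+55 < 871 → k < 8.327
k ∈ {0, ..., 8} → 9 starts

Answer: 9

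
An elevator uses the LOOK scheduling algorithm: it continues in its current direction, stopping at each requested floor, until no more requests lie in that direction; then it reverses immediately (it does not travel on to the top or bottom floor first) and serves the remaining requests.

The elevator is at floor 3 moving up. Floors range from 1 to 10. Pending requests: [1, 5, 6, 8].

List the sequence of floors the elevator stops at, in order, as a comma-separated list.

Current: 3, moving UP
Serve above first (ascending): [5, 6, 8]
Then reverse, serve below (descending): [1]

Answer: 5, 6, 8, 1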